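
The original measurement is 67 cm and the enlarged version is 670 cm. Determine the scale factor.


Original length = 67 cm
Scaled length = 670 cm
Scale factor = 670 / 67
= 10

10


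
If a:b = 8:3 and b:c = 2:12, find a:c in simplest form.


Given a:b = 8:3 and b:c = 2:12
Make b consistent. Multiply first ratio by 2: a:b = 16:6
Multiply second ratio by 3: b:c = 6:36
Now b = 6 in both, so a:b:c = 16:6:36
Therefore a:c = 16:36
Simplify by GCD: a:c = 4:9

4:9


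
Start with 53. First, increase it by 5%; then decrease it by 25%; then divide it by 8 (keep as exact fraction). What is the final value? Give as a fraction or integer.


Start with 53.
Step 1: Increase by 5%: 53 * 105/100 = 1113/20
Step 2: Decrease by 25%: 1113/20 * 75/100 = 3339/80
Step 3: Divide by 8: 3339/80 / 8 = 3339/640
Final result = 3339/640

3339/640


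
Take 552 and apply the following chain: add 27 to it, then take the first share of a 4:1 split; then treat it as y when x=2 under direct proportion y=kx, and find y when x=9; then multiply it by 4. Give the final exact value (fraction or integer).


Start with 552.
Step 1: Add 27: 552+27=579; split 4:1 first = 579*4/5 = 2316/5
Step 2: Direct prop: k = (2316/5)/2; new y = k*9 = 2316/5*9/2 = 10422/5
Step 3: Multiply by 4: 10422/5 * 4 = 41688/5
Final result = 41688/5

41688/5


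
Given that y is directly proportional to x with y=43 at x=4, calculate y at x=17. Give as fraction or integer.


Direct proportion: y = kx
Find k: k = 43/4 = 43/4
Compute y at x=17: y = 43/4 * 17
y = 731/4

731/4


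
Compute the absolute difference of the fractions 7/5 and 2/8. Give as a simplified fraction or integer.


Simplify: 7/5 = 7/5 and 2/8 = 1/4
Find common denominator: LCD = 20
Convert: 28/20 and 5/20
Difference = |28 - 5|/20 = 23/20
Simplified = 23/20

23/20


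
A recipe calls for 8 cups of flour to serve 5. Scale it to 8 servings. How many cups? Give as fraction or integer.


Original: 8 cups for 5 servings
Target servings = 8
Scaling factor = 8/5
New amount = 8 * 8/5
= 64/5
= 64/5 cups

64/5


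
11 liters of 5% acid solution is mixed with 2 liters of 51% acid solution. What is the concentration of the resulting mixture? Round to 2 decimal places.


Solute in mixture 1 = 5% of 11 L = 11*5/100 = 11/20 L
Solute in mixture 2 = 51% of 2 L = 2*51/100 = 51/50 L
Total solute = 11/20 + 51/50 = 157/100 L
Total volume = 11 + 2 = 13 L
Final concentration = 157/100/13 * 100 = 12.08%

12.08


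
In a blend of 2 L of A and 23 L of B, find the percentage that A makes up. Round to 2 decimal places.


Volume of A = 2 L
Volume of B = 23 L
Total volume = 2 + 23 = 25 L
Percentage of A = (2/25) * 100
= 8.00%

8.00


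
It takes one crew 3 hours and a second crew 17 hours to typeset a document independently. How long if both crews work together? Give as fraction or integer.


Rate of A = 1/3 job per hour
Rate of B = 1/17 job per hour
Combined rate = 1/3 + 1/17
Find common denominator: (17 + 3)/(3*17) = 20/51
Combined rate = 20/51 job per hour
Time together = 1 / (20/51) = 51/20 hours

51/20


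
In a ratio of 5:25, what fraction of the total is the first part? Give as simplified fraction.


Total parts = 5 + 25 = 30
First part fraction = 5/30
Simplify: 5/30 = 1/6

1/6


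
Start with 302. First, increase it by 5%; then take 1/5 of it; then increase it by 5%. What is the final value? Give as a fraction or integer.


Start with 302.
Step 1: Increase by 5%: 302 * 105/100 = 3171/10
Step 2: Take 1/5: 3171/10 * 1/5 = 3171/50
Step 3: Increase by 5%: 3171/50 * 105/100 = 66591/1000
Final result = 66591/1000

66591/1000


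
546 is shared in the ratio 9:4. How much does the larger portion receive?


Total parts = 9 + 4 = 13
Value per part = 546 / 13 = 42
First share = 9 * 42 = 378
Second share = 4 * 42 = 168
Larger share = 378

378


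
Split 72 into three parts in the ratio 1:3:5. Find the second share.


Ratio = 1:3:5
Total parts = 1 + 3 + 5 = 9
Value per part = 72 / 9 = 8
First share = 1 * 8 = 8
Middle share = 3 * 8 = 24
Third share = 5 * 8 = 40

24


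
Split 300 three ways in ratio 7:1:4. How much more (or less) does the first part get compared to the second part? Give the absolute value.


Total parts = 7 + 1 + 4 = 12
Value per part = 300 / 12 = 25
Shares: 7*25=175, 1*25=25, 4*25=100
First share = 175, second share = 25
Difference = |175 - 25| = 150

150


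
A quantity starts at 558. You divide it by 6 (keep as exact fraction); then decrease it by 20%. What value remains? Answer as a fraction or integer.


Start with 558.
Step 1: Divide by 6: 558 / 6 = 93
Step 2: Decrease by 20%: 93 * 80/100 = 372/5
Final result = 372/5

372/5


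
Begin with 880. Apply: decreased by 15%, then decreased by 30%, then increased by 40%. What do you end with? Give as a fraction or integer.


Start: 880
Step 1: decrease by 15% => multiply by 85/100
  880 * 85/100 = 748
Step 2: decrease by 30% => multiply by 70/100
  748 * 70/100 = 2618/5
Step 3: increase by 40% => multiply by 140/100
  2618/5 * 140/100 = 18326/25
Final value = 18326/25

18326/25


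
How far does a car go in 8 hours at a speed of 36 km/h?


Using distance = speed * time
Speed = 36 km/h
Time = 8 hours
Distance = 36 * 8
= 288 km

288


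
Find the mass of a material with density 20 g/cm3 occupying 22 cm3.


Using mass = density * volume
Density = 20 g/cm3
Volume = 22 cm3
Mass = 20 * 22
= 440 g

440


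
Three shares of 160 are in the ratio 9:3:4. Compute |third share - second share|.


Total parts = 9 + 3 + 4 = 16
Value per part = 160 / 16 = 10
Shares: 9*10=90, 3*10=30, 4*10=40
Third share = 40, second share = 30
Difference = |40 - 30| = 10

10


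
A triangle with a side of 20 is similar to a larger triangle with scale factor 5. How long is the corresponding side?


Similar triangles have proportional sides
Scale factor = 5
Smaller side = 20
Corresponding larger side = 20 * 5
= 100

100


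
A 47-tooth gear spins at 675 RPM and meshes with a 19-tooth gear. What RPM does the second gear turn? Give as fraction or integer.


Gear ratio: teeth_A * RPM_A = teeth_B * RPM_B
47 * 675 = 19 * RPM_B
31725 = 19 * RPM_B
RPM_B = 31725 / 19
RPM_B = 31725/19

31725/19


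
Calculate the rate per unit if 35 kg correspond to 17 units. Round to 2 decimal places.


Total kg = 35
Number of units = 17
Unit rate = 35 / 17
= 2.06 kg per unit

2.06


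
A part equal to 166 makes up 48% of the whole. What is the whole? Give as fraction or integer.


Given: 166 is 48% of the whole
Set up: 166 = 48/100 * whole
whole = 166 * 100 / 48
whole = 16600 / 48
whole = 2075/6

2075/6


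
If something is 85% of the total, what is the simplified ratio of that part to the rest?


Part = 85%, Remainder = 15%
Ratio = 85:15
GCD(85, 15) = 5
Simplify: 17:3 = 17:3

17:3


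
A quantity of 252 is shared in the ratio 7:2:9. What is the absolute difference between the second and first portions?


Total parts = 7 + 2 + 9 = 18
Value per part = 252 / 18 = 14
Shares: 7*14=98, 2*14=28, 9*14=126
Second share = 28, first share = 98
Difference = |28 - 98| = 70

70


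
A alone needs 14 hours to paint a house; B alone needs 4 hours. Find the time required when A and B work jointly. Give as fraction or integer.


Rate of A = 1/14 job per hour
Rate of B = 1/4 job per hour
Combined rate = 1/14 + 1/4
Find common denominator: (4 + 14)/(14*4) = 18/56
Combined rate = 9/28 job per hour
Time together = 1 / (9/28) = 28/9 hours

28/9


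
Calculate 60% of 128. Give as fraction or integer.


Compute 60% of 128
Convert percentage: 60% = 60/100
Multiply: 128 * 60/100
= 7680/100
= 384/5

384/5


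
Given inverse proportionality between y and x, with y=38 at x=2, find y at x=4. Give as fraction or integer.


Inverse proportion: y = k/x
Find k: k = 2 * 38 = 76
Compute y at x=4: y = 76/4
y = 19

19


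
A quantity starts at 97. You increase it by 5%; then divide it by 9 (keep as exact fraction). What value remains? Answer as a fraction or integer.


Start with 97.
Step 1: Increase by 5%: 97 * 105/100 = 2037/20
Step 2: Divide by 9: 2037/20 / 9 = 679/60
Final result = 679/60

679/60


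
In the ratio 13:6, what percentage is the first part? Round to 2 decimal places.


Total parts = 13 + 6 = 19
First part fraction = 13/19
Percentage = (13/19) * 100
= 0.684211 * 100
= 68.42%

68.42


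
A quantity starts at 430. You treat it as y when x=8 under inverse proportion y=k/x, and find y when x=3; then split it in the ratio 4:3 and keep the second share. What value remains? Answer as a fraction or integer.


Start with 430.
Step 1: Inverse prop: k = (430)*8; new y = k/3 = 430*8/3 = 3440/3
Step 2: Split 4:3, second share = 3440/3 * 3/7 = 3440/7
Final result = 3440/7

3440/7


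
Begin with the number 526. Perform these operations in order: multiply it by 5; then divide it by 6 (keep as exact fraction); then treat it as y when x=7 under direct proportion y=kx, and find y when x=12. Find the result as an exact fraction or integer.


Start with 526.
Step 1: Multiply by 5: 526 * 5 = 2630
Step 2: Divide by 6: 2630 / 6 = 1315/3
Step 3: Direct prop: k = (1315/3)/7; new y = k*12 = 1315/3*12/7 = 5260/7
Final result = 5260/7

5260/7


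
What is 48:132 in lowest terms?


Find GCD(48, 132)
GCD = 12
Divide both by 12: 48/12 = 4, 132/12 = 11
Simplified ratio = 4:11

4:11


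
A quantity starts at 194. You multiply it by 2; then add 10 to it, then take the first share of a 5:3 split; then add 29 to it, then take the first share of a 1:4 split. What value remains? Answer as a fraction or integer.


Start with 194.
Step 1: Multiply by 2: 194 * 2 = 388
Step 2: Add 10: 388+10=398; split 5:3 first = 398*5/8 = 995/4
Step 3: Add 29: 995/4+29=1111/4; split 1:4 first = 1111/4*1/5 = 1111/20
Final result = 1111/20

1111/20


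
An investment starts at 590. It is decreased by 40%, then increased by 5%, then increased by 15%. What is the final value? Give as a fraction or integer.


Start: 590
Step 1: decrease by 40% => multiply by 60/100
  590 * 60/100 = 354
Step 2: increase by 5% => multiply by 105/100
  354 * 105/100 = 3717/10
Step 3: increase by 15% => multiply by 115/100
  3717/10 * 115/100 = 85491/200
Final value = 85491/200

85491/200


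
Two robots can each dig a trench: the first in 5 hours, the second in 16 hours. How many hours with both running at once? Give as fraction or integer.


Rate of A = 1/5 job per hour
Rate of B = 1/16 job per hour
Combined rate = 1/5 + 1/16
Find common denominator: (16 + 5)/(5*16) = 21/80
Combined rate = 21/80 job per hour
Time together = 1 / (21/80) = 80/21 hours

80/21


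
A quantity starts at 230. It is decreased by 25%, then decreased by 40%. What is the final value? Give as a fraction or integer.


Start: 230
Step 1: decrease by 25% => multiply by 75/100
  230 * 75/100 = 345/2
Step 2: decrease by 40% => multiply by 60/100
  345/2 * 60/100 = 207/2
Final value = 207/2

207/2


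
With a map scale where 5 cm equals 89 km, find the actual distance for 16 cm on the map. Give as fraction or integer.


Map scale: 5 cm = 89 km
Measured distance on map = 16 cm
Set up proportion: 16 * 89 / 5
= 1424 / 5
= 1424/5 km

1424/5


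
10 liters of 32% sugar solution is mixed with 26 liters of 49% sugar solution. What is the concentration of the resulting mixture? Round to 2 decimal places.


Solute in mixture 1 = 32% of 10 L = 10*32/100 = 16/5 L
Solute in mixture 2 = 49% of 26 L = 26*49/100 = 637/50 L
Total solute = 16/5 + 637/50 = 797/50 L
Total volume = 10 + 26 = 36 L
Final concentration = 797/50/36 * 100 = 44.28%

44.28


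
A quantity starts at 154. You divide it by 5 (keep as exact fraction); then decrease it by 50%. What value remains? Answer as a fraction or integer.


Start with 154.
Step 1: Divide by 5: 154 / 5 = 154/5
Step 2: Decrease by 50%: 154/5 * 50/100 = 77/5
Final result = 77/5

77/5


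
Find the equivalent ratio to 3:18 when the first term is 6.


Original ratio: 3:18
First term target: 6
Scale factor = 6 / 3 = 2
Multiply second term: 18 * 2 = 36
Equivalent ratio = 6:36

6:36


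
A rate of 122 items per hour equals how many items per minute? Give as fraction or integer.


Converting from per hour to per minute
Rate = 122 items per hour
Divide by 60: 122/60
= 61/30 items per minute

61/30


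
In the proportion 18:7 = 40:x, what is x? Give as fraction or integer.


Setting up: 18/7 = 40/x
Cross multiply: 18 * x = 7 * 40
18x = 280
x = 280/18
x = 140/9

140/9


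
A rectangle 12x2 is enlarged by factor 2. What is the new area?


Original dimensions: 12 x 2
Enlargement factor = 2
New width = 12 * 2 = 24
New height = 2 * 2 = 4
New area = 24 * 4 = 96

96


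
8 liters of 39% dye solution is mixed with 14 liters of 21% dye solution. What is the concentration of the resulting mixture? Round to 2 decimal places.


Solute in mixture 1 = 39% of 8 L = 8*39/100 = 78/25 L
Solute in mixture 2 = 21% of 14 L = 14*21/100 = 147/50 L
Total solute = 78/25 + 147/50 = 303/50 L
Total volume = 8 + 14 = 22 L
Final concentration = 303/50/22 * 100 = 27.55%

27.55


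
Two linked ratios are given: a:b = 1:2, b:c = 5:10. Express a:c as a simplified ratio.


Given a:b = 1:2 and b:c = 5:10
Make b consistent. Multiply first ratio by 5: a:b = 5:10
Multiply second ratio by 2: b:c = 10:20
Now b = 10 in both, so a:b:c = 5:10:20
Therefore a:c = 5:20
Simplify by GCD: a:c = 1:4

1:4


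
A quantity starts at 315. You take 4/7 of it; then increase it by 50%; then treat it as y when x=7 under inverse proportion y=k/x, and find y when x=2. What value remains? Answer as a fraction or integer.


Start with 315.
Step 1: Take 4/7: 315 * 4/7 = 180
Step 2: Increase by 50%: 180 * 150/100 = 270
Step 3: Inverse prop: k = (270)*7; new y = k/2 = 270*7/2 = 945
Final result = 945

945


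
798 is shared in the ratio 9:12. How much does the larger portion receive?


Total parts = 9 + 12 = 21
Value per part = 798 / 21 = 38
First share = 9 * 38 = 342
Second share = 12 * 38 = 456
Larger share = 456

456


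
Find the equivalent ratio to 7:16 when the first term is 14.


Original ratio: 7:16
First term target: 14
Scale factor = 14 / 7 = 2
Multiply second term: 16 * 2 = 32
Equivalent ratio = 14:32

14:32


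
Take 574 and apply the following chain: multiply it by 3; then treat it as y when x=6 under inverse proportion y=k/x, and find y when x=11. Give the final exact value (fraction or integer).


Start with 574.
Step 1: Multiply by 3: 574 * 3 = 1722
Step 2: Inverse prop: k = (1722)*6; new y = k/11 = 1722*6/11 = 10332/11
Final result = 10332/11

10332/11


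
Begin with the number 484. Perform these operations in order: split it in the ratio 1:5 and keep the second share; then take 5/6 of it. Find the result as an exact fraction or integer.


Start with 484.
Step 1: Split 1:5, second share = 484 * 5/6 = 1210/3
Step 2: Take 5/6: 1210/3 * 5/6 = 3025/9
Final result = 3025/9

3025/9


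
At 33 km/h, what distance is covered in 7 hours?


Using distance = speed * time
Speed = 33 km/h
Time = 7 hours
Distance = 33 * 7
= 231 km

231


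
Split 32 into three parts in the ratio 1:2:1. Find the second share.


Ratio = 1:2:1
Total parts = 1 + 2 + 1 = 4
Value per part = 32 / 4 = 8
First share = 1 * 8 = 8
Middle share = 2 * 8 = 16
Third share = 1 * 8 = 8

16


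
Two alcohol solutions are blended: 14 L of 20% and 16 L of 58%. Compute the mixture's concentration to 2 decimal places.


Solute in mixture 1 = 20% of 14 L = 14*20/100 = 14/5 L
Solute in mixture 2 = 58% of 16 L = 16*58/100 = 232/25 L
Total solute = 14/5 + 232/25 = 302/25 L
Total volume = 14 + 16 = 30 L
Final concentration = 302/25/30 * 100 = 40.27%

40.27


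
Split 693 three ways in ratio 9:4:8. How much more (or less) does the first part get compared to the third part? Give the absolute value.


Total parts = 9 + 4 + 8 = 21
Value per part = 693 / 21 = 33
Shares: 9*33=297, 4*33=132, 8*33=264
First share = 297, third share = 264
Difference = |297 - 264| = 33

33


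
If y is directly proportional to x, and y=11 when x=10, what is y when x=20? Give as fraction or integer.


Direct proportion: y = kx
Find k: k = 11/10 = 11/10
Compute y at x=20: y = 11/10 * 20
y = 22

22


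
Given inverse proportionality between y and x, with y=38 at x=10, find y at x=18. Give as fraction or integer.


Inverse proportion: y = k/x
Find k: k = 10 * 38 = 380
Compute y at x=18: y = 380/18
y = 190/9

190/9


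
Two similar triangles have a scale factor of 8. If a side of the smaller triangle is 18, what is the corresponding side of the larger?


Similar triangles have proportional sides
Scale factor = 8
Smaller side = 18
Corresponding larger side = 18 * 8
= 144

144


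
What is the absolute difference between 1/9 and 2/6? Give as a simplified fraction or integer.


Simplify: 1/9 = 1/9 and 2/6 = 1/3
Find common denominator: LCD = 9
Convert: 1/9 and 3/9
Difference = |1 - 3|/9 = 2/9
Simplified = 2/9

2/9


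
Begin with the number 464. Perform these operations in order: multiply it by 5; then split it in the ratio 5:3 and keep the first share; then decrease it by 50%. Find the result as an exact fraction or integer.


Start with 464.
Step 1: Multiply by 5: 464 * 5 = 2320
Step 2: Split 5:3, first share = 2320 * 5/8 = 1450
Step 3: Decrease by 50%: 1450 * 50/100 = 725
Final result = 725

725


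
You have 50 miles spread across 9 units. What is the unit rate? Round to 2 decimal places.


Total miles = 50
Number of units = 9
Unit rate = 50 / 9
= 5.56 miles per unit

5.56


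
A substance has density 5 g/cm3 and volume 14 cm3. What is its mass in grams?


Using mass = density * volume
Density = 5 g/cm3
Volume = 14 cm3
Mass = 5 * 14
= 70 g

70


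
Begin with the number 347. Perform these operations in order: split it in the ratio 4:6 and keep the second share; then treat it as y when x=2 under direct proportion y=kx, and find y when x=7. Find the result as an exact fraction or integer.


Start with 347.
Step 1: Split 4:6, second share = 347 * 6/10 = 1041/5
Step 2: Direct prop: k = (1041/5)/2; new y = k*7 = 1041/5*7/2 = 7287/10
Final result = 7287/10

7287/10


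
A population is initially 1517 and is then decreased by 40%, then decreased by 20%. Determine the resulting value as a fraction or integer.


Start: 1517
Step 1: decrease by 40% => multiply by 60/100
  1517 * 60/100 = 4551/5
Step 2: decrease by 20% => multiply by 80/100
  4551/5 * 80/100 = 18204/25
Final value = 18204/25

18204/25


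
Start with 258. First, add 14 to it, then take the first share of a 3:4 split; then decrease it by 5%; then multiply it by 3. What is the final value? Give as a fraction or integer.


Start with 258.
Step 1: Add 14: 258+14=272; split 3:4 first = 272*3/7 = 816/7
Step 2: Decrease by 5%: 816/7 * 95/100 = 3876/35
Step 3: Multiply by 3: 3876/35 * 3 = 11628/35
Final result = 11628/35

11628/35


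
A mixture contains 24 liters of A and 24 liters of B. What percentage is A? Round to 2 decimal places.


Volume of A = 24 L
Volume of B = 24 L
Total volume = 24 + 24 = 48 L
Percentage of A = (24/48) * 100
= 50.00%

50.00


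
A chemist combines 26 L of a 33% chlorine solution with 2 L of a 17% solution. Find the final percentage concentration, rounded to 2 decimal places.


Solute in mixture 1 = 33% of 26 L = 26*33/100 = 429/50 L
Solute in mixture 2 = 17% of 2 L = 2*17/100 = 17/50 L
Total solute = 429/50 + 17/50 = 223/25 L
Total volume = 26 + 2 = 28 L
Final concentration = 223/25/28 * 100 = 31.86%

31.86


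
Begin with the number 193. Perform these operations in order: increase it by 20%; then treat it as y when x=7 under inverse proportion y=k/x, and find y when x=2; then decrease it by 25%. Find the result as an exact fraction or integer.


Start with 193.
Step 1: Increase by 20%: 193 * 120/100 = 1158/5
Step 2: Inverse prop: k = (1158/5)*7; new y = k/2 = 1158/5*7/2 = 4053/5
Step 3: Decrease by 25%: 4053/5 * 75/100 = 12159/20
Final result = 12159/20

12159/20


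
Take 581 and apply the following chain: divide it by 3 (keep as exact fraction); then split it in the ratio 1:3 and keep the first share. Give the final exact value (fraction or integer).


Start with 581.
Step 1: Divide by 3: 581 / 3 = 581/3
Step 2: Split 1:3, first share = 581/3 * 1/4 = 581/12
Final result = 581/12

581/12


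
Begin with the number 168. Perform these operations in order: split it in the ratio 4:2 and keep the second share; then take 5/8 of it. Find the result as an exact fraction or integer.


Start with 168.
Step 1: Split 4:2, second share = 168 * 2/6 = 56
Step 2: Take 5/8: 56 * 5/8 = 35
Final result = 35

35


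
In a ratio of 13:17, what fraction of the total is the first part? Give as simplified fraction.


Total parts = 13 + 17 = 30
First part fraction = 13/30
Simplify: 13/30 = 13/30

13/30


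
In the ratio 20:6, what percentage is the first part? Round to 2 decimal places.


Total parts = 20 + 6 = 26
First part fraction = 20/26
Percentage = (20/26) * 100
= 0.769231 * 100
= 76.92%

76.92


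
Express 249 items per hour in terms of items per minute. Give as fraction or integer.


Converting from per hour to per minute
Rate = 249 items per hour
Divide by 60: 249/60
= 83/20 items per minute

83/20


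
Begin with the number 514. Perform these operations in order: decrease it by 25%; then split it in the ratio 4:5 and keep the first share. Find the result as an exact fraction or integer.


Start with 514.
Step 1: Decrease by 25%: 514 * 75/100 = 771/2
Step 2: Split 4:5, first share = 771/2 * 4/9 = 514/3
Final result = 514/3

514/3


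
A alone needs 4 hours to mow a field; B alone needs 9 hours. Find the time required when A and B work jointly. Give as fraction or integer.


Rate of A = 1/4 job per hour
Rate of B = 1/9 job per hour
Combined rate = 1/4 + 1/9
Find common denominator: (9 + 4)/(4*9) = 13/36
Combined rate = 13/36 job per hour
Time together = 1 / (13/36) = 36/13 hours

36/13


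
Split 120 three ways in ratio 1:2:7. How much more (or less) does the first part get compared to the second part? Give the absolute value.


Total parts = 1 + 2 + 7 = 10
Value per part = 120 / 10 = 12
Shares: 1*12=12, 2*12=24, 7*12=84
First share = 12, second share = 24
Difference = |12 - 24| = 12

12


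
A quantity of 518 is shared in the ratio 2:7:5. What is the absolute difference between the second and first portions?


Total parts = 2 + 7 + 5 = 14
Value per part = 518 / 14 = 37
Shares: 2*37=74, 7*37=259, 5*37=185
Second share = 259, first share = 74
Difference = |259 - 74| = 185

185


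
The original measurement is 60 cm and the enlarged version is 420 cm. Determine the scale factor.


Original length = 60 cm
Scaled length = 420 cm
Scale factor = 420 / 60
= 7

7


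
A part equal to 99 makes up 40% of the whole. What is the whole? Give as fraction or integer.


Given: 99 is 40% of the whole
Set up: 99 = 40/100 * whole
whole = 99 * 100 / 40
whole = 9900 / 40
whole = 495/2

495/2


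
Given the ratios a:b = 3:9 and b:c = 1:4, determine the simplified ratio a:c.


Given a:b = 3:9 and b:c = 1:4
Make b consistent. Multiply first ratio by 1: a:b = 3:9
Multiply second ratio by 9: b:c = 9:36
Now b = 9 in both, so a:b:c = 3:9:36
Therefore a:c = 3:36
Simplify by GCD: a:c = 1:12

1:12


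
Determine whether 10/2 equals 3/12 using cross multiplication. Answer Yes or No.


Cross multiply to check 10/2 = 3/12
Left cross product: 10 * 12 = 120
Right cross product: 2 * 3 = 6
120 != 6
Not equal, so proportions differ => No

No


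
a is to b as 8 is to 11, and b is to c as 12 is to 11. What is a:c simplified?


Given a:b = 8:11 and b:c = 12:11
Make b consistent. Multiply first ratio by 12: a:b = 96:132
Multiply second ratio by 11: b:c = 132:121
Now b = 132 in both, so a:b:c = 96:132:121
Therefore a:c = 96:121
Simplify by GCD: a:c = 96:121

96:121


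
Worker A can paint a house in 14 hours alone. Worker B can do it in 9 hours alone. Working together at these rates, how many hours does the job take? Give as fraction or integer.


Rate of A = 1/14 job per hour
Rate of B = 1/9 job per hour
Combined rate = 1/14 + 1/9
Find common denominator: (9 + 14)/(14*9) = 23/126
Combined rate = 23/126 job per hour
Time together = 1 / (23/126) = 126/23 hours

126/23


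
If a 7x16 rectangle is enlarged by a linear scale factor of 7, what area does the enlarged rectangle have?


Original dimensions: 7 x 16
Enlargement factor = 7
New width = 7 * 7 = 49
New height = 16 * 7 = 112
New area = 49 * 112 = 5488

5488


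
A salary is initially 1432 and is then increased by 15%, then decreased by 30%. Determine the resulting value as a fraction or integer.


Start: 1432
Step 1: increase by 15% => multiply by 115/100
  1432 * 115/100 = 8234/5
Step 2: decrease by 30% => multiply by 70/100
  8234/5 * 70/100 = 28819/25
Final value = 28819/25

28819/25


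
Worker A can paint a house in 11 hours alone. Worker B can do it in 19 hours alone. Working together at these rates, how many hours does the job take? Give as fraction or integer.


Rate of A = 1/11 job per hour
Rate of B = 1/19 job per hour
Combined rate = 1/11 + 1/19
Find common denominator: (19 + 11)/(11*19) = 30/209
Combined rate = 30/209 job per hour
Time together = 1 / (30/209) = 209/30 hours

209/30


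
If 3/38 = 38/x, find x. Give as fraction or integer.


Setting up: 3/38 = 38/x
Cross multiply: 3 * x = 38 * 38
3x = 1444
x = 1444/3
x = 1444/3

1444/3


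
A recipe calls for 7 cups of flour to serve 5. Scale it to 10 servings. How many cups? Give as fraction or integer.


Original: 7 cups for 5 servings
Target servings = 10
Scaling factor = 10/5
New amount = 7 * 10/5
= 70/5
= 14 cups

14


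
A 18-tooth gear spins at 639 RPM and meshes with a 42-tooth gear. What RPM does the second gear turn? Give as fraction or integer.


Gear ratio: teeth_A * RPM_A = teeth_B * RPM_B
18 * 639 = 42 * RPM_B
11502 = 42 * RPM_B
RPM_B = 11502 / 42
RPM_B = 1917/7

1917/7


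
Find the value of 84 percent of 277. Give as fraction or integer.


Compute 84% of 277
Convert percentage: 84% = 84/100
Multiply: 277 * 84/100
= 23268/100
= 5817/25

5817/25


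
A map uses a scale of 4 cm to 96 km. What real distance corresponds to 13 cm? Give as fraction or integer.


Map scale: 4 cm = 96 km
Measured distance on map = 13 cm
Set up proportion: 13 * 96 / 4
= 1248 / 4
= 312 km

312


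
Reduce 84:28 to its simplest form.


Find GCD(84, 28)
GCD = 28
Divide both by 28: 84/28 = 3, 28/28 = 1
Simplified ratio = 3:1

3:1


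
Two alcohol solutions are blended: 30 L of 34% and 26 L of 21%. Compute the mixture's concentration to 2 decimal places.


Solute in mixture 1 = 34% of 30 L = 30*34/100 = 51/5 L
Solute in mixture 2 = 21% of 26 L = 26*21/100 = 273/50 L
Total solute = 51/5 + 273/50 = 783/50 L
Total volume = 30 + 26 = 56 L
Final concentration = 783/50/56 * 100 = 27.96%

27.96


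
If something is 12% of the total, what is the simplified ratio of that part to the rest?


Part = 12%, Remainder = 88%
Ratio = 12:88
GCD(12, 88) = 4
Simplify: 3:22 = 3:22

3:22


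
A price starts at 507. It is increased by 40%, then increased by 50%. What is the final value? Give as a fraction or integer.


Start: 507
Step 1: increase by 40% => multiply by 140/100
  507 * 140/100 = 3549/5
Step 2: increase by 50% => multiply by 150/100
  3549/5 * 150/100 = 10647/10
Final value = 10647/10

10647/10


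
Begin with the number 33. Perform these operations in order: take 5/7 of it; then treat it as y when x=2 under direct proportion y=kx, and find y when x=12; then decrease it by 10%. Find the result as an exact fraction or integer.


Start with 33.
Step 1: Take 5/7: 33 * 5/7 = 165/7
Step 2: Direct prop: k = (165/7)/2; new y = k*12 = 165/7*12/2 = 990/7
Step 3: Decrease by 10%: 990/7 * 90/100 = 891/7
Final result = 891/7

891/7


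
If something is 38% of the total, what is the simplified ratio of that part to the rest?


Part = 38%, Remainder = 62%
Ratio = 38:62
GCD(38, 62) = 2
Simplify: 19:31 = 19:31

19:31


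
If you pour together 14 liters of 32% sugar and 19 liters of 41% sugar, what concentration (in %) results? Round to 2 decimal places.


Solute in mixture 1 = 32% of 14 L = 14*32/100 = 112/25 L
Solute in mixture 2 = 41% of 19 L = 19*41/100 = 779/100 L
Total solute = 112/25 + 779/100 = 1227/100 L
Total volume = 14 + 19 = 33 L
Final concentration = 1227/100/33 * 100 = 37.18%

37.18


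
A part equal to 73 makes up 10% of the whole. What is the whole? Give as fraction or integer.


Given: 73 is 10% of the whole
Set up: 73 = 10/100 * whole
whole = 73 * 100 / 10
whole = 7300 / 10
whole = 730

730


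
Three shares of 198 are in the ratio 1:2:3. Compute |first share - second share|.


Total parts = 1 + 2 + 3 = 6
Value per part = 198 / 6 = 33
Shares: 1*33=33, 2*33=66, 3*33=99
First share = 33, second share = 66
Difference = |33 - 66| = 33

33


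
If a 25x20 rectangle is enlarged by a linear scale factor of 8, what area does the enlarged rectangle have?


Original dimensions: 25 x 20
Enlargement factor = 8
New width = 25 * 8 = 200
New height = 20 * 8 = 160
New area = 200 * 160 = 32000

32000


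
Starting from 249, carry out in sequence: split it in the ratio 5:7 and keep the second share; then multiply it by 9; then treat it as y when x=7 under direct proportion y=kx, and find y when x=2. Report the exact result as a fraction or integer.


Start with 249.
Step 1: Split 5:7, second share = 249 * 7/12 = 581/4
Step 2: Multiply by 9: 581/4 * 9 = 5229/4
Step 3: Direct prop: k = (5229/4)/7; new y = k*2 = 5229/4*2/7 = 747/2
Final result = 747/2

747/2


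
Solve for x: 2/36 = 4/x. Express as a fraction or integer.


Setting up: 2/36 = 4/x
Cross multiply: 2 * x = 36 * 4
2x = 144
x = 144/2
x = 72

72


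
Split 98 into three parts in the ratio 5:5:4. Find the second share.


Ratio = 5:5:4
Total parts = 5 + 5 + 4 = 14
Value per part = 98 / 14 = 7
First share = 5 * 7 = 35
Middle share = 5 * 7 = 35
Third share = 4 * 7 = 28

35


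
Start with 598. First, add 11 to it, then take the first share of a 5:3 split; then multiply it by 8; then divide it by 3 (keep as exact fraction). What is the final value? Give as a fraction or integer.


Start with 598.
Step 1: Add 11: 598+11=609; split 5:3 first = 609*5/8 = 3045/8
Step 2: Multiply by 8: 3045/8 * 8 = 3045
Step 3: Divide by 3: 3045 / 3 = 1015
Final result = 1015

1015


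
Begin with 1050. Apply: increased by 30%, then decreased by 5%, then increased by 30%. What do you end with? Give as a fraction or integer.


Start: 1050
Step 1: increase by 30% => multiply by 130/100
  1050 * 130/100 = 1365
Step 2: decrease by 5% => multiply by 95/100
  1365 * 95/100 = 5187/4
Step 3: increase by 30% => multiply by 130/100
  5187/4 * 130/100 = 67431/40
Final value = 67431/40

67431/40


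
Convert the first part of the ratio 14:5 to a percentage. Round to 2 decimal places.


Total parts = 14 + 5 = 19
First part fraction = 14/19
Percentage = (14/19) * 100
= 0.736842 * 100
= 73.68%

73.68


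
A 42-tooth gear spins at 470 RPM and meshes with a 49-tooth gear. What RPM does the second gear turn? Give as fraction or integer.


Gear ratio: teeth_A * RPM_A = teeth_B * RPM_B
42 * 470 = 49 * RPM_B
19740 = 49 * RPM_B
RPM_B = 19740 / 49
RPM_B = 2820/7

2820/7


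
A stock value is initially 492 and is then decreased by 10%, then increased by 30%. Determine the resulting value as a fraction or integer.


Start: 492
Step 1: decrease by 10% => multiply by 90/100
  492 * 90/100 = 2214/5
Step 2: increase by 30% => multiply by 130/100
  2214/5 * 130/100 = 14391/25
Final value = 14391/25

14391/25


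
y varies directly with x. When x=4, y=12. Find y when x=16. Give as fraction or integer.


Direct proportion: y = kx
Find k: k = 12/4 = 3
Compute y at x=16: y = 3 * 16
y = 48

48


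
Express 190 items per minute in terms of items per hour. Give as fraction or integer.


Converting from per minute to per hour
Rate = 190 items per minute
Multiply by 60: 190 * 60
= 11400 items per hour

11400


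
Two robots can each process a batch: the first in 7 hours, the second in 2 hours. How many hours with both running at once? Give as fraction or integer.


Rate of A = 1/7 job per hour
Rate of B = 1/2 job per hour
Combined rate = 1/7 + 1/2
Find common denominator: (2 + 7)/(7*2) = 9/14
Combined rate = 9/14 job per hour
Time together = 1 / (9/14) = 14/9 hours

14/9


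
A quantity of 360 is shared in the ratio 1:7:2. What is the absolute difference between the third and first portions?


Total parts = 1 + 7 + 2 = 10
Value per part = 360 / 10 = 36
Shares: 1*36=36, 7*36=252, 2*36=72
Third share = 72, first share = 36
Difference = |72 - 36| = 36

36


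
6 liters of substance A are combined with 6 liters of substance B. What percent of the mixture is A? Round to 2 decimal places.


Volume of A = 6 L
Volume of B = 6 L
Total volume = 6 + 6 = 12 L
Percentage of A = (6/12) * 100
= 50.00%

50.00


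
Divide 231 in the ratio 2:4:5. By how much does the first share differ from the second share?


Total parts = 2 + 4 + 5 = 11
Value per part = 231 / 11 = 21
Shares: 2*21=42, 4*21=84, 5*21=105
First share = 42, second share = 84
Difference = |42 - 84| = 42

42


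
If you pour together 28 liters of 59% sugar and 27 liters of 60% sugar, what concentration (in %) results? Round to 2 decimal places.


Solute in mixture 1 = 59% of 28 L = 28*59/100 = 413/25 L
Solute in mixture 2 = 60% of 27 L = 27*60/100 = 81/5 L
Total solute = 413/25 + 81/5 = 818/25 L
Total volume = 28 + 27 = 55 L
Final concentration = 818/25/55 * 100 = 59.49%

59.49


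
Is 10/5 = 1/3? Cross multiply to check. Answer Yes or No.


Cross multiply to check 10/5 = 1/3
Left cross product: 10 * 3 = 30
Right cross product: 5 * 1 = 5
30 != 5
Not equal, so proportions differ => No

No


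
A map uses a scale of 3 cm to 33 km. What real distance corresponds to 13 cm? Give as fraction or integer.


Map scale: 3 cm = 33 km
Measured distance on map = 13 cm
Set up proportion: 13 * 33 / 3
= 429 / 3
= 143 km

143


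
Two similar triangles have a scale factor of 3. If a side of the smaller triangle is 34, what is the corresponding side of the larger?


Similar triangles have proportional sides
Scale factor = 3
Smaller side = 34
Corresponding larger side = 34 * 3
= 102

102


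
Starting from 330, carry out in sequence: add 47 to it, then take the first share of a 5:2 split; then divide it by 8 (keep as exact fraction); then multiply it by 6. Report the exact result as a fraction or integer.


Start with 330.
Step 1: Add 47: 330+47=377; split 5:2 first = 377*5/7 = 1885/7
Step 2: Divide by 8: 1885/7 / 8 = 1885/56
Step 3: Multiply by 6: 1885/56 * 6 = 5655/28
Final result = 5655/28

5655/28


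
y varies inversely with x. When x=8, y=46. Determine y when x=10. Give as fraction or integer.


Inverse proportion: y = k/x
Find k: k = 8 * 46 = 368
Compute y at x=10: y = 368/10
y = 184/5

184/5


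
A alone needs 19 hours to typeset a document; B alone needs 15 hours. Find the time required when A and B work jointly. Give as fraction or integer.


Rate of A = 1/19 job per hour
Rate of B = 1/15 job per hour
Combined rate = 1/19 + 1/15
Find common denominator: (15 + 19)/(19*15) = 34/285
Combined rate = 34/285 job per hour
Time together = 1 / (34/285) = 285/34 hours

285/34


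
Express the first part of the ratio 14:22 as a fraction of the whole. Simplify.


Total parts = 14 + 22 = 36
First part fraction = 14/36
Simplify: 14/36 = 7/18

7/18


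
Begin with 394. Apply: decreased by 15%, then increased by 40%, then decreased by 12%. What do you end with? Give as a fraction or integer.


Start: 394
Step 1: decrease by 15% => multiply by 85/100
  394 * 85/100 = 3349/10
Step 2: increase by 40% => multiply by 140/100
  3349/10 * 140/100 = 23443/50
Step 3: decrease by 12% => multiply by 88/100
  23443/50 * 88/100 = 257873/625
Final value = 257873/625

257873/625


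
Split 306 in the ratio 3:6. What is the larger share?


Total parts = 3 + 6 = 9
Value per part = 306 / 9 = 34
First share = 3 * 34 = 102
Second share = 6 * 34 = 204
Larger share = 204

204


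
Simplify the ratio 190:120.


Find GCD(190, 120)
GCD = 10
Divide both by 10: 190/10 = 19, 120/10 = 12
Simplified ratio = 19:12

19:12


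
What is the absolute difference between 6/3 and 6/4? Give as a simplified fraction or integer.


Simplify: 6/3 = 2 and 6/4 = 3/2
Find common denominator: LCD = 2
Convert: 4/2 and 3/2
Difference = |4 - 3|/2 = 1/2
Simplified = 1/2

1/2


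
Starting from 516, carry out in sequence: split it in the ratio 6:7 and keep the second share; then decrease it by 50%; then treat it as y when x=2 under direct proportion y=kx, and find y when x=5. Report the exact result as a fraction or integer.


Start with 516.
Step 1: Split 6:7, second share = 516 * 7/13 = 3612/13
Step 2: Decrease by 50%: 3612/13 * 50/100 = 1806/13
Step 3: Direct prop: k = (1806/13)/2; new y = k*5 = 1806/13*5/2 = 4515/13
Final result = 4515/13

4515/13


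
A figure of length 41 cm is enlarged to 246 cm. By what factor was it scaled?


Original length = 41 cm
Scaled length = 246 cm
Scale factor = 246 / 41
= 6

6


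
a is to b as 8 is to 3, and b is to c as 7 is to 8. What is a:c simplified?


Given a:b = 8:3 and b:c = 7:8
Make b consistent. Multiply first ratio by 7: a:b = 56:21
Multiply second ratio by 3: b:c = 21:24
Now b = 21 in both, so a:b:c = 56:21:24
Therefore a:c = 56:24
Simplify by GCD: a:c = 7:3

7:3


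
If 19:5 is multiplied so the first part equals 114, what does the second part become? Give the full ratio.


Original ratio: 19:5
First term target: 114
Scale factor = 114 / 19 = 6
Multiply second term: 5 * 6 = 30
Equivalent ratio = 114:30

114:30


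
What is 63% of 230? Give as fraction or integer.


Compute 63% of 230
Convert percentage: 63% = 63/100
Multiply: 230 * 63/100
= 14490/100
= 1449/10

1449/10


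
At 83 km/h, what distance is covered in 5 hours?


Using distance = speed * time
Speed = 83 km/h
Time = 5 hours
Distance = 83 * 5
= 415 km

415


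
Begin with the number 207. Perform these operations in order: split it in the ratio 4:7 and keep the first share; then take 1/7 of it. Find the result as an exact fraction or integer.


Start with 207.
Step 1: Split 4:7, first share = 207 * 4/11 = 828/11
Step 2: Take 1/7: 828/11 * 1/7 = 828/77
Final result = 828/77

828/77


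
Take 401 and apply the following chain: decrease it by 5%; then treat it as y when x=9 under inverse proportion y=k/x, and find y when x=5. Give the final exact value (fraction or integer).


Start with 401.
Step 1: Decrease by 5%: 401 * 95/100 = 7619/20
Step 2: Inverse prop: k = (7619/20)*9; new y = k/5 = 7619/20*9/5 = 68571/100
Final result = 68571/100

68571/100


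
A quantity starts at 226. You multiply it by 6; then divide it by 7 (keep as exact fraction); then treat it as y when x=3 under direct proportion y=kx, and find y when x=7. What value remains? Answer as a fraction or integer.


Start with 226.
Step 1: Multiply by 6: 226 * 6 = 1356
Step 2: Divide by 7: 1356 / 7 = 1356/7
Step 3: Direct prop: k = (1356/7)/3; new y = k*7 = 1356/7*7/3 = 452
Final result = 452

452


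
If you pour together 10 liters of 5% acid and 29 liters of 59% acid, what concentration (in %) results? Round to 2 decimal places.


Solute in mixture 1 = 5% of 10 L = 10*5/100 = 1/2 L
Solute in mixture 2 = 59% of 29 L = 29*59/100 = 1711/100 L
Total solute = 1/2 + 1711/100 = 1761/100 L
Total volume = 10 + 29 = 39 L
Final concentration = 1761/100/39 * 100 = 45.15%

45.15


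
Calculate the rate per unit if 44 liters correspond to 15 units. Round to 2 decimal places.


Total liters = 44
Number of units = 15
Unit rate = 44 / 15
= 2.93 liters per unit

2.93


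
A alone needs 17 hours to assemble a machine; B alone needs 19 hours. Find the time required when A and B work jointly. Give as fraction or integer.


Rate of A = 1/17 job per hour
Rate of B = 1/19 job per hour
Combined rate = 1/17 + 1/19
Find common denominator: (19 + 17)/(17*19) = 36/323
Combined rate = 36/323 job per hour
Time together = 1 / (36/323) = 323/36 hours

323/36
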